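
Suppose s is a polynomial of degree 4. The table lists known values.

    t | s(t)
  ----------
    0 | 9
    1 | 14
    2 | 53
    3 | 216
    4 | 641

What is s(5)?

1514

Write s(t) = at^4 + bt³ + ct² + dt + e; the 5 given values yield a linear system in the 5 coefficients.
Solving, s(t) = 2t^4 + 3t³ - 6t² + 6t + 9.
Then s(5) = 1514.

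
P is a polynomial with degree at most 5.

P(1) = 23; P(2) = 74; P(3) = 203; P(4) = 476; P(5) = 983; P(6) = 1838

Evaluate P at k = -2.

First differences: 51, 129, 273, 507, 855. Second differences: 78, 144, 234, 348. Third differences: 66, 90, 114. Fourth differences: 24, 24.
Level-4 differences are constant, so P has degree 4.
Fitting a degree-4 polynomial gives P(k) = k^4 + k³ + 8k² + 5k + 8.
Then P(-2) = 38.

38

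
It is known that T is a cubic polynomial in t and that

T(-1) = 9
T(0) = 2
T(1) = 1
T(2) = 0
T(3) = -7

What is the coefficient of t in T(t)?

First differences: -7, -1, -1, -7. Second differences: 6, 0, -6. Third differences: -6, -6.
Level-3 differences are constant, so T has degree 3.
Fitting a degree-3 polynomial gives T(t) = -t³ + 3t² - 3t + 2.
The coefficient of t is -3.

-3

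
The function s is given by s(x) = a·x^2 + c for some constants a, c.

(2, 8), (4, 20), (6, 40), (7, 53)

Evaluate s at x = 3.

From s(2) = 8 and s(4) = 20: 4a + c = 8 and 16a + c = 20.
Subtracting: 12a = 12, so a = 1; then c = 8 − 1·4 = 4.
So s(x) = 1x² + 4, and s(3) = 13.

13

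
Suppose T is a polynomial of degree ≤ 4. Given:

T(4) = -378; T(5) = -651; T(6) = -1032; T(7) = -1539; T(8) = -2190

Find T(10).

First differences: -273, -381, -507, -651. Second differences: -108, -126, -144. Third differences: -18, -18.
Level-3 differences are constant, so T has degree 3.
Fitting a degree-3 polynomial gives T(t) = -3t³ - 9t² - 9t - 6.
Then T(10) = -3996.

-3996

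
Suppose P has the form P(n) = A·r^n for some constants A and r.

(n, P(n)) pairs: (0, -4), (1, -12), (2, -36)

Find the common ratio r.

3

Consecutive ratio: -12/(-4) = 3, and -36/(-12) = 3, so r = 3.
Then A·3^0 = -4 gives A = -4, and P(n) = -4·3^n.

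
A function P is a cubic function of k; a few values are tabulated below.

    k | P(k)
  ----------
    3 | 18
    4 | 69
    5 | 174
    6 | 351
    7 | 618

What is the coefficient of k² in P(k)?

Write P(k) = ak³ + bk² + ck + d; the 5 given values yield a linear system in the 4 coefficients.
Solving, P(k) = 3k³ - 9k² + 3k + 9.
The coefficient of k² is -9.

-9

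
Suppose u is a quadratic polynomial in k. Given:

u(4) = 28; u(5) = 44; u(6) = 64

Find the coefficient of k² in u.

2

Write u(k) = ak² + bk + c; the 3 given values yield a linear system in the 3 coefficients.
Solving, u(k) = 2k² - 2k + 4.
The coefficient of k² is 2.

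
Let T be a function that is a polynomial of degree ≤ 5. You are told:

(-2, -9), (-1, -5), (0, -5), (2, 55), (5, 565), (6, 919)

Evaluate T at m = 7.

Write T(m) = am^5 + bm^4 + cm³ + dm² + em + p; the 6 given values yield a linear system in the 6 coefficients.
Solving, the top 2 coefficients vanish, and T(m) = 3m³ + 7m² + 4m - 5.
Then T(7) = 1395.

1395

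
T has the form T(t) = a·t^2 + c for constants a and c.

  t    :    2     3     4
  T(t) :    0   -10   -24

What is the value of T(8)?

-120

From T(2) = 0 and T(3) = -10: 4a + c = 0 and 9a + c = -10.
Subtracting: 5a = -10, so a = -2; then c = 0 − (-2)·4 = 8.
So T(t) = -2t² + 8, and T(8) = -120.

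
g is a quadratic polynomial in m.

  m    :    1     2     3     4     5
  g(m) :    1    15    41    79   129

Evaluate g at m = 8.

351

First differences: 14, 26, 38, 50. Second differences: 12, 12, 12.
Level-2 differences are constant, so g has degree 2.
Fitting a degree-2 polynomial gives g(m) = 6m² - 4m - 1.
Then g(8) = 351.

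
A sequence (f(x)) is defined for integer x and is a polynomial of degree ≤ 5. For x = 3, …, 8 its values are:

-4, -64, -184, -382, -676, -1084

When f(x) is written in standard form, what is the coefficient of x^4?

First differences: -60, -120, -198, -294, -408. Second differences: -60, -78, -96, -114. Third differences: -18, -18, -18.
Level-3 differences are constant, so f has degree 3.
Fitting a degree-3 polynomial gives f(x) = -3x³ + 6x² + 9x - 4.
The coefficient of x^4 is 0.

0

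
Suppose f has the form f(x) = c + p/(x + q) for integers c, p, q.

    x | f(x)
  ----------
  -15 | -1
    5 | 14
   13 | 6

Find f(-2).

(f(x) − c)(x + q) = p for each data point; the three points give a linear system in c and q, then p follows.
Solving: c = 2, q = -1, p = 48, so f(x) = 2 + 48/(x − 1).
Then f(-2) = 2 + 48/(-3) = -14.

-14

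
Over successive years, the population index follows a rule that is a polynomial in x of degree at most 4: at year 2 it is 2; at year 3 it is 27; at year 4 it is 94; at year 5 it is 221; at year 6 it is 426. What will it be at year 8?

Write the value at x as T(x).
First differences: 25, 67, 127, 205. Second differences: 42, 60, 78. Third differences: 18, 18.
Level-3 differences are constant, so T has degree 3.
Fitting a degree-3 polynomial gives T(x) = 3x³ - 6x² - 2x + 6.
Then T(8) = 1142.

1142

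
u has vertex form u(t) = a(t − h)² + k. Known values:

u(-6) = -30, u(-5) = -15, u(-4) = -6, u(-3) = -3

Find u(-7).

-51

First differences 15, 9, 3; second difference -6 = 2a, so a = -3.
Expanding, the t-coefficient is −2ah = 6h; matching it to the data gives h = -3, and then k = -3.
So u(t) = -3(t + 3)² − 3.
u(-7) = -3·(-4)² − 3 = -51.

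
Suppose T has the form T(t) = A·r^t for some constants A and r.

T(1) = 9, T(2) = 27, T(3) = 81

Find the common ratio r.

Consecutive ratio: 27/9 = 3, and 81/27 = 3, so r = 3.
Then A·3^1 = 9 gives A = 3, and T(t) = 3·3^t.

3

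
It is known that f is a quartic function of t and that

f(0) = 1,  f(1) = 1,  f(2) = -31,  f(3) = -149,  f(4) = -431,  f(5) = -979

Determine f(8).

First differences: 0, -32, -118, -282, -548. Second differences: -32, -86, -164, -266. Third differences: -54, -78, -102. Fourth differences: -24, -24.
Level-4 differences are constant, so f has degree 4.
Fitting a degree-4 polynomial gives f(t) = -t^4 - 3t³ + 4t + 1.
Then f(8) = -5599.

-5599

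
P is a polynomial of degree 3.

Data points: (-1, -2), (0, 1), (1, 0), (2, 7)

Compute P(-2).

-21

Write P(m) = am³ + bm² + cm + d; the 4 given values yield a linear system in the 4 coefficients.
Solving, P(m) = 2m³ - 2m² - m + 1.
Then P(-2) = -21.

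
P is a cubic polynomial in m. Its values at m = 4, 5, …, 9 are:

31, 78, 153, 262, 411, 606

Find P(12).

Write P(m) = am³ + bm² + cm + d; the 6 given values yield a linear system in the 4 coefficients.
Solving, P(m) = m³ - m² - 5m + 3.
Then P(12) = 1527.

1527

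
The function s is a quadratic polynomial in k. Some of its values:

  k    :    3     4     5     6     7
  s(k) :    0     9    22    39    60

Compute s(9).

114

Write s(k) = ak² + bk + c; the 5 given values yield a linear system in the 3 coefficients.
Solving, s(k) = 2k² - 5k - 3.
Then s(9) = 114.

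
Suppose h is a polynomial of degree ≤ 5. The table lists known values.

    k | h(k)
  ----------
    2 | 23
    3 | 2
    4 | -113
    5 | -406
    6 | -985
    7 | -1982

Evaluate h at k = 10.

-9161

Write h(k) = ak^5 + bk^4 + ck³ + dk² + ek + p; the 6 given values yield a linear system in the 6 coefficients.
Solving, the leading coefficient vanishes, and h(k) = -k^4 + 8k² + 4k - 1.
Then h(10) = -9161.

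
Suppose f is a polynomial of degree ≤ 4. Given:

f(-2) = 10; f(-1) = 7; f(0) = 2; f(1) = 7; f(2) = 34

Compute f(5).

First differences: -3, -5, 5, 27. Second differences: -2, 10, 22. Third differences: 12, 12.
Level-3 differences are constant, so f has degree 3.
Fitting a degree-3 polynomial gives f(t) = 2t³ + 5t² - 2t + 2.
Then f(5) = 367.

367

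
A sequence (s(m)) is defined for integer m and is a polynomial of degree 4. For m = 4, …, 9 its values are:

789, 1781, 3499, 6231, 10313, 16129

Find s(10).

First differences: 992, 1718, 2732, 4082, 5816. Second differences: 726, 1014, 1350, 1734. Third differences: 288, 336, 384. Fourth differences: 48, 48.
Level-4 differences are constant, so s has degree 4.
Fitting a degree-4 polynomial gives s(m) = 2m^4 + 4m³ + m² + m + 1.
Then s(10) = 24111.

24111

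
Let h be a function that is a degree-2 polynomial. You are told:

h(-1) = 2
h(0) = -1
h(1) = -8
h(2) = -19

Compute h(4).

First differences: -3, -7, -11. Second differences: -4, -4.
Level-2 differences are constant, so h has degree 2.
Fitting a degree-2 polynomial gives h(m) = -2m² - 5m - 1.
Then h(4) = -53.

-53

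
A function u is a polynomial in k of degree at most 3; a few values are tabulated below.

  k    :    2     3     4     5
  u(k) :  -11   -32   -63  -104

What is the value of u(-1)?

-8

First differences: -21, -31, -41. Second differences: -10, -10.
Level-2 differences are constant, so u has degree 2.
Fitting a degree-2 polynomial gives u(k) = -5k² + 4k + 1.
Then u(-1) = -8.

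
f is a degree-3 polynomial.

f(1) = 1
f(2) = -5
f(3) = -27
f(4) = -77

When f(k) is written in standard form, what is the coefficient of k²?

Write f(k) = ak³ + bk² + ck + d; the 4 given values yield a linear system in the 4 coefficients.
Solving, f(k) = -2k³ + 4k² - 4k + 3.
The coefficient of k² is 4.

4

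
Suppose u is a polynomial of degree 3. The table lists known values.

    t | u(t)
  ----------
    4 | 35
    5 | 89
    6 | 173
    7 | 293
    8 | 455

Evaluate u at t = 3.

First differences: 54, 84, 120, 162. Second differences: 30, 36, 42. Third differences: 6, 6.
Level-3 differences are constant, so u has degree 3.
Fitting a degree-3 polynomial gives u(t) = t³ - 7t - 1.
Then u(3) = 5.

5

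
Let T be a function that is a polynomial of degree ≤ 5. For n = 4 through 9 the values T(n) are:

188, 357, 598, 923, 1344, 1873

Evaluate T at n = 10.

2522

First differences: 169, 241, 325, 421, 529. Second differences: 72, 84, 96, 108. Third differences: 12, 12, 12.
Level-3 differences are constant, so T has degree 3.
Fitting a degree-3 polynomial gives T(n) = 2n³ + 6n² - 7n - 8.
Then T(10) = 2522.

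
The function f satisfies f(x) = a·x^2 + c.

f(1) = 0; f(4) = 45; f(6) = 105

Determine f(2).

From f(1) = 0 and f(4) = 45: 1a + c = 0 and 16a + c = 45.
Subtracting: 15a = 45, so a = 3; then c = 0 − 3·1 = -3.
So f(x) = 3x² − 3, and f(2) = 9.

9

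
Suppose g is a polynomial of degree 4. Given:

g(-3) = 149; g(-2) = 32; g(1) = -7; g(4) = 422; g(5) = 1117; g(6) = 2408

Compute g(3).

Write g(n) = an^4 + bn³ + cn² + dn + e; the 6 given values yield a linear system in the 5 coefficients.
Solving, g(n) = 2n^4 - 4n² - 7n + 2.
Then g(3) = 107.

107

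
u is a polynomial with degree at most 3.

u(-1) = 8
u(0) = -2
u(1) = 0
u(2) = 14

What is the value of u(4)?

78

Write u(n) = an³ + bn² + cn + d; the 4 given values yield a linear system in the 4 coefficients.
Solving, the leading coefficient vanishes, and u(n) = 6n² - 4n - 2.
Then u(4) = 78.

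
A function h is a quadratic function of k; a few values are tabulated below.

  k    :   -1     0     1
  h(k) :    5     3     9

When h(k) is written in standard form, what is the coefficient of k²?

4

Write h(k) = ak² + bk + c; the 3 given values yield a linear system in the 3 coefficients.
Solving, h(k) = 4k² + 2k + 3.
The coefficient of k² is 4.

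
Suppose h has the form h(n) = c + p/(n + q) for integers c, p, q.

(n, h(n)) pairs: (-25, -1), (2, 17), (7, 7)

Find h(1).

25

(h(n) − c)(n + q) = p for each data point; the three points give a linear system in c and q, then p follows.
Solving: c = 1, q = 1, p = 48, so h(n) = 1 + 48/(n + 1).
Then h(1) = 1 + 48/2 = 25.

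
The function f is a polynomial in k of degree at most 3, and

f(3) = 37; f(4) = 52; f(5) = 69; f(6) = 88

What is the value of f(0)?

4

First differences: 15, 17, 19. Second differences: 2, 2.
Level-2 differences are constant, so f has degree 2.
Fitting a degree-2 polynomial gives f(k) = k² + 8k + 4.
Then f(0) = 4.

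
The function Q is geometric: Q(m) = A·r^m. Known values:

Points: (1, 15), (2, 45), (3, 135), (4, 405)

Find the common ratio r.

3

Consecutive ratio: 45/15 = 3, and 135/45 = 3, so r = 3.
Then A·3^1 = 15 gives A = 5, and Q(m) = 5·3^m.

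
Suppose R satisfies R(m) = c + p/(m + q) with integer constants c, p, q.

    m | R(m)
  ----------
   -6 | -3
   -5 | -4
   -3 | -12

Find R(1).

4

(R(m) − c)(m + q) = p for each data point; the three points give a linear system in c and q, then p follows.
Solving: c = 0, q = 2, p = 12, so R(m) = 12/(m + 2).
Then R(1) = 0 + 12/3 = 4.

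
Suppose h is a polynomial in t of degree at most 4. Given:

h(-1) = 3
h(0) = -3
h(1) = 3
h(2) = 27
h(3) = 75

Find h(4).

First differences: -6, 6, 24, 48. Second differences: 12, 18, 24. Third differences: 6, 6.
Level-3 differences are constant, so h has degree 3.
Extending the table by one column gives the next first difference 78, so h(4) = 75 + 78 = 153.

153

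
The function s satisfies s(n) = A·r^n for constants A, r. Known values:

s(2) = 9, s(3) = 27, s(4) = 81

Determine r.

Consecutive ratio: 27/9 = 3, and 81/27 = 3, so r = 3.
Then A·3^2 = 9 gives A = 1, and s(n) = 1·3^n.

3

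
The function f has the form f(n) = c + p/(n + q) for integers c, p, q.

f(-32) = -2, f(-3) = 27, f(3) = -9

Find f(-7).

(f(n) − c)(n + q) = p for each data point; the three points give a linear system in c and q, then p follows.
Solving: c = -3, q = 2, p = -30, so f(n) = -3 − 30/(n + 2).
Then f(-7) = -3 − 30/(-5) = 3.

3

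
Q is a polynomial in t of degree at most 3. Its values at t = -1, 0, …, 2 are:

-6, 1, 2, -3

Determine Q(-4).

First differences: 7, 1, -5. Second differences: -6, -6.
Level-2 differences are constant, so Q has degree 2.
Fitting a degree-2 polynomial gives Q(t) = -3t² + 4t + 1.
Then Q(-4) = -63.

-63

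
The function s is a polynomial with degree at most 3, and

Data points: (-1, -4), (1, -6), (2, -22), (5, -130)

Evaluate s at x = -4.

-76

Write s(x) = ax³ + bx² + cx + d; the 4 given values yield a linear system in the 4 coefficients.
Solving, the leading coefficient vanishes, and s(x) = -5x² - x.
Then s(-4) = -76.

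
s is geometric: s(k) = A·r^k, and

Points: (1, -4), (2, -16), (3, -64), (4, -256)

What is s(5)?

-1024

Consecutive ratio: -16/(-4) = 4, and -64/(-16) = 4, so r = 4.
Then A·4^1 = -4 gives A = -1, and s(k) = -1·4^k.
s(5) = -1·4^5 = -1024.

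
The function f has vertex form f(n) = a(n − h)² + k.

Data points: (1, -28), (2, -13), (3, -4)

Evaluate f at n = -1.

-76

First differences 15, 9; second difference -6 = 2a, so a = -3.
Expanding, the n-coefficient is −2ah = 6h; matching it to the data gives h = 4, and then k = -1.
So f(n) = -3(n − 4)² − 1.
f(-1) = -3·(-5)² − 1 = -76.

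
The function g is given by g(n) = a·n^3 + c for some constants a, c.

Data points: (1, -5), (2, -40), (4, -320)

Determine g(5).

-625

From g(1) = -5 and g(2) = -40: 1a + c = -5 and 8a + c = -40.
Subtracting: 7a = -35, so a = -5; then c = -5 − (-5)·1 = 0.
So g(n) = -5n³ + 0, and g(5) = -625.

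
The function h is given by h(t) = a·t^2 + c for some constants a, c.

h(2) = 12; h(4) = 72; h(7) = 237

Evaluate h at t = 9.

397

From h(2) = 12 and h(4) = 72: 4a + c = 12 and 16a + c = 72.
Subtracting: 12a = 60, so a = 5; then c = 12 − 5·4 = -8.
So h(t) = 5t² − 8, and h(9) = 397.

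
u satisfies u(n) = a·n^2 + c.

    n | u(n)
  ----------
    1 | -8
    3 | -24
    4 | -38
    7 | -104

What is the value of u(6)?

-78

From u(1) = -8 and u(3) = -24: 1a + c = -8 and 9a + c = -24.
Subtracting: 8a = -16, so a = -2; then c = -8 − (-2)·1 = -6.
So u(n) = -2n² − 6, and u(6) = -78.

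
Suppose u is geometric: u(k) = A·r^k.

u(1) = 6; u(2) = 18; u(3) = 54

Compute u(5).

486

Consecutive ratio: 18/6 = 3, and 54/18 = 3, so r = 3.
Then A·3^1 = 6 gives A = 2, and u(k) = 2·3^k.
u(5) = 2·3^5 = 486.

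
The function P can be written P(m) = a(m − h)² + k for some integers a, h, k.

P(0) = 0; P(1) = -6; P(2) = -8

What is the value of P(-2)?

24

First differences -6, -2; second difference 4 = 2a, so a = 2.
Expanding, the m-coefficient is −2ah = -4h; matching it to the data gives h = 2, and then k = -8.
So P(m) = 2(m − 2)² − 8.
P(-2) = 2·(-4)² − 8 = 24.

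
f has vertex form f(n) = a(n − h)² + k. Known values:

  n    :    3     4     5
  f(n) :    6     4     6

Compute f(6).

First differences -2, 2; second difference 4 = 2a, so a = 2.
Expanding, the n-coefficient is −2ah = -4h; matching it to the data gives h = 4, and then k = 4.
So f(n) = 2(n − 4)² + 4.
f(6) = 2·2² + 4 = 12.

12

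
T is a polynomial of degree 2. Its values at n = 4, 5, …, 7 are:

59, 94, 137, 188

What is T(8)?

Write T(n) = an² + bn + c; the 4 given values yield a linear system in the 3 coefficients.
Solving, T(n) = 4n² - n - 1.
Then T(8) = 247.

247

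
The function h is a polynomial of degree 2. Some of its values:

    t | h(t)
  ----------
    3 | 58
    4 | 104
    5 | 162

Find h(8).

Write h(t) = at² + bt + c; the 3 given values yield a linear system in the 3 coefficients.
Solving, h(t) = 6t² + 4t - 8.
Then h(8) = 408.

408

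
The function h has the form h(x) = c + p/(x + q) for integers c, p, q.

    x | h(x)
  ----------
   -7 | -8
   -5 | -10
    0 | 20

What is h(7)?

-1

(h(x) − c)(x + q) = p for each data point; the three points give a linear system in c and q, then p follows.
Solving: c = -4, q = 1, p = 24, so h(x) = -4 + 24/(x + 1).
Then h(7) = -4 + 24/8 = -1.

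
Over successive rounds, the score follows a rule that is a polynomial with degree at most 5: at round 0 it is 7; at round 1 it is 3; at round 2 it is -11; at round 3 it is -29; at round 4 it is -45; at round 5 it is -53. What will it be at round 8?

31

Write the value at k as h(k).
First differences: -4, -14, -18, -16, -8. Second differences: -10, -4, 2, 8. Third differences: 6, 6, 6.
Level-3 differences are constant, so h has degree 3.
Fitting a degree-3 polynomial gives h(k) = k³ - 8k² + 3k + 7.
Then h(8) = 31.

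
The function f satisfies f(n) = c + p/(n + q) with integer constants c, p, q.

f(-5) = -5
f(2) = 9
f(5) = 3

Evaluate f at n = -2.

(f(n) − c)(n + q) = p for each data point; the three points give a linear system in c and q, then p follows.
Solving: c = -1, q = 0, p = 20, so f(n) = -1 + 20/(n + 0).
Then f(-2) = -1 + 20/(-2) = -11.

-11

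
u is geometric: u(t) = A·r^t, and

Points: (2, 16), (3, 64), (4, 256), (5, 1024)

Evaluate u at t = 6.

Consecutive ratio: 64/16 = 4, and 256/64 = 4, so r = 4.
Then A·4^2 = 16 gives A = 1, and u(t) = 1·4^t.
u(6) = 1·4^6 = 4096.

4096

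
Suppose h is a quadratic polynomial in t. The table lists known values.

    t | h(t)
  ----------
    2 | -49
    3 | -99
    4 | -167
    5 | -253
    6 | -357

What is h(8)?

-619

Write h(t) = at² + bt + c; the 5 given values yield a linear system in the 3 coefficients.
Solving, h(t) = -9t² - 5t - 3.
Then h(8) = -619.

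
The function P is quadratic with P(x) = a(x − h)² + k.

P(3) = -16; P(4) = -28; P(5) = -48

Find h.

First differences -12, -20; second difference -8 = 2a, so a = -4.
Expanding, the x-coefficient is −2ah = 8h; matching it to the data gives h = 2, and then k = -12.
So P(x) = -4(x − 2)² − 12.
Hence h = 2.

2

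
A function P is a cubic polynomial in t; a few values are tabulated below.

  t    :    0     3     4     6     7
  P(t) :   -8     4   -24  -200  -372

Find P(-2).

24

Write P(t) = at³ + bt² + ct + d; the 5 given values yield a linear system in the 4 coefficients.
Solving, P(t) = -2t³ + 6t² + 4t - 8.
Then P(-2) = 24.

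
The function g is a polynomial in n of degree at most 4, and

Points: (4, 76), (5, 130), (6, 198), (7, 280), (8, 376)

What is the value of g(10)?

First differences: 54, 68, 82, 96. Second differences: 14, 14, 14.
Level-2 differences are constant, so g has degree 2.
Fitting a degree-2 polynomial gives g(n) = 7n² - 9n.
Then g(10) = 610.

610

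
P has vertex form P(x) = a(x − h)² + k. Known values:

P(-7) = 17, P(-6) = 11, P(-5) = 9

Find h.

First differences -6, -2; second difference 4 = 2a, so a = 2.
Expanding, the x-coefficient is −2ah = -4h; matching it to the data gives h = -5, and then k = 9.
So P(x) = 2(x + 5)² + 9.
Hence h = -5.

-5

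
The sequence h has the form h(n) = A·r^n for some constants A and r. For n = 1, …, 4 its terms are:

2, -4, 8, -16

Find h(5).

Consecutive ratio: -4/2 = -2, and 8/(-4) = -2, so r = -2.
Then A·(-2)^1 = 2 gives A = -1, and h(n) = -1·(-2)^n.
h(5) = -1·(-2)^5 = 32.

32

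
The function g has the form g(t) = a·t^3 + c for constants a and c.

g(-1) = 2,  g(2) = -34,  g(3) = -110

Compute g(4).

From g(-1) = 2 and g(2) = -34: -1a + c = 2 and 8a + c = -34.
Subtracting: 9a = -36, so a = -4; then c = 2 − (-4)·(-1) = -2.
So g(t) = -4t³ − 2, and g(4) = -258.

-258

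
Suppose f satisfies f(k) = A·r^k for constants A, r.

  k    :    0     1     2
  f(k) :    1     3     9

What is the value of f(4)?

81

Consecutive ratio: 3/1 = 3, and 9/3 = 3, so r = 3.
Then A·3^0 = 1 gives A = 1, and f(k) = 1·3^k.
f(4) = 1·3^4 = 81.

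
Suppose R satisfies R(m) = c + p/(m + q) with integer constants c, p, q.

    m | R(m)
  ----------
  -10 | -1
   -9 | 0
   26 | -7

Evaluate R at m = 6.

-9

(R(m) − c)(m + q) = p for each data point; the three points give a linear system in c and q, then p follows.
Solving: c = -6, q = 4, p = -30, so R(m) = -6 − 30/(m + 4).
Then R(6) = -6 − 30/10 = -9.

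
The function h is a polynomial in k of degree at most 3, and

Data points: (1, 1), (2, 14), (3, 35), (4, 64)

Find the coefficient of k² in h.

4

Write h(k) = ak³ + bk² + ck + d; the 4 given values yield a linear system in the 4 coefficients.
Solving, the leading coefficient vanishes, and h(k) = 4k² + k - 4.
The coefficient of k² is 4.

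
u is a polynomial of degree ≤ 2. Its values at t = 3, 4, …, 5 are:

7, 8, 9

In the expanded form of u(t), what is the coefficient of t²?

0

First differences: 1, 1.
Level-1 differences are constant, so u has degree 1.
Fitting a degree-1 polynomial gives u(t) = t + 4.
The coefficient of t² is 0.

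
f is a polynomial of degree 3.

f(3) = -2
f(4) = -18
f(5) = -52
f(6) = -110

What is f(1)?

Write f(n) = an³ + bn² + cn + d; the 4 given values yield a linear system in the 4 coefficients.
Solving, f(n) = -n³ + 3n² - 2.
Then f(1) = 0.

0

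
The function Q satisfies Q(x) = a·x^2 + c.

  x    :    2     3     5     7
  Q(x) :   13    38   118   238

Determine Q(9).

From Q(2) = 13 and Q(3) = 38: 4a + c = 13 and 9a + c = 38.
Subtracting: 5a = 25, so a = 5; then c = 13 − 5·4 = -7.
So Q(x) = 5x² − 7, and Q(9) = 398.

398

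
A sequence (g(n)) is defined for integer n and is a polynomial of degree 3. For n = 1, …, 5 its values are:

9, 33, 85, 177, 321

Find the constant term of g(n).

1

First differences: 24, 52, 92, 144. Second differences: 28, 40, 52. Third differences: 12, 12.
Level-3 differences are constant, so g has degree 3.
Fitting a degree-3 polynomial gives g(n) = 2n³ + 2n² + 4n + 1.
The constant term is g(0) = 1.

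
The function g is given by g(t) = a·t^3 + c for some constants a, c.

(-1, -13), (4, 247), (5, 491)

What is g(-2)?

From g(-1) = -13 and g(4) = 247: -1a + c = -13 and 64a + c = 247.
Subtracting: 65a = 260, so a = 4; then c = -13 − 4·(-1) = -9.
So g(t) = 4t³ − 9, and g(-2) = -41.

-41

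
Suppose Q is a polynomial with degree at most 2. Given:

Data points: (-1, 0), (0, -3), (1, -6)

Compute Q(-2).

First differences: -3, -3.
Level-1 differences are constant, so Q has degree 1.
Fitting a degree-1 polynomial gives Q(n) = -3n - 3.
Then Q(-2) = 3.

3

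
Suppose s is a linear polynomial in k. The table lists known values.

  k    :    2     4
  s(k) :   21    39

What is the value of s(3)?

30

Write s(k) = ak + b; the 2 given values yield a linear system in the 2 coefficients.
Solving, s(k) = 9k + 3.
Then s(3) = 30.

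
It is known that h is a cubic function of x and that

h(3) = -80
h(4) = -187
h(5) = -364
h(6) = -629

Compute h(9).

Write h(x) = ax³ + bx² + cx + d; the 4 given values yield a linear system in the 4 coefficients.
Solving, h(x) = -3x³ + x² - 3x + 1.
Then h(9) = -2132.

-2132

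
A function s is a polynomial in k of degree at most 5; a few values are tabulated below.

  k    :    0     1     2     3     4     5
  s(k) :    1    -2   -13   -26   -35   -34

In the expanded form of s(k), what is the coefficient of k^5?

0

First differences: -3, -11, -13, -9, 1. Second differences: -8, -2, 4, 10. Third differences: 6, 6, 6.
Level-3 differences are constant, so s has degree 3.
Fitting a degree-3 polynomial gives s(k) = k³ - 7k² + 3k + 1.
The coefficient of k^5 is 0.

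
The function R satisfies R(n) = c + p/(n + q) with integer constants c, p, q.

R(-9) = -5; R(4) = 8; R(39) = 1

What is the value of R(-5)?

-10

(R(n) − c)(n + q) = p for each data point; the three points give a linear system in c and q, then p follows.
Solving: c = 0, q = 1, p = 40, so R(n) = 40/(n + 1).
Then R(-5) = 0 + 40/(-4) = -10.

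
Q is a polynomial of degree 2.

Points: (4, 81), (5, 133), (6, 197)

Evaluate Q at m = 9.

Write Q(m) = am² + bm + c; the 3 given values yield a linear system in the 3 coefficients.
Solving, Q(m) = 6m² - 2m - 7.
Then Q(9) = 461.

461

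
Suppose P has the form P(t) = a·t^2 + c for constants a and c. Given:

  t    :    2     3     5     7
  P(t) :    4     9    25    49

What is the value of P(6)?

36

From P(2) = 4 and P(3) = 9: 4a + c = 4 and 9a + c = 9.
Subtracting: 5a = 5, so a = 1; then c = 4 − 1·4 = 0.
So P(t) = 1t² + 0, and P(6) = 36.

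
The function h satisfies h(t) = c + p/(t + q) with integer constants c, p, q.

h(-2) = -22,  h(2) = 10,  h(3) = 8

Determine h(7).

5

(h(t) − c)(t + q) = p for each data point; the three points give a linear system in c and q, then p follows.
Solving: c = 2, q = 1, p = 24, so h(t) = 2 + 24/(t + 1).
Then h(7) = 2 + 24/8 = 5.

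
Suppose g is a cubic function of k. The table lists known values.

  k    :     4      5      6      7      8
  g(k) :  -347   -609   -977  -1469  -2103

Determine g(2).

-69

First differences: -262, -368, -492, -634. Second differences: -106, -124, -142. Third differences: -18, -18.
Level-3 differences are constant, so g has degree 3.
Fitting a degree-3 polynomial gives g(k) = -3k³ - 8k² - 7k + 1.
Then g(2) = -69.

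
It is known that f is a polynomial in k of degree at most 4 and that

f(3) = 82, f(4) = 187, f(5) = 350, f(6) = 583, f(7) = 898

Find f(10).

First differences: 105, 163, 233, 315. Second differences: 58, 70, 82. Third differences: 12, 12.
Level-3 differences are constant, so f has degree 3.
Fitting a degree-3 polynomial gives f(k) = 2k³ + 5k² - 4k - 5.
Then f(10) = 2455.

2455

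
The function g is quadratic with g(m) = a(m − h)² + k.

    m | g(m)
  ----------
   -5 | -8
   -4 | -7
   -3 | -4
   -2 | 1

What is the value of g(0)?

First differences 1, 3, 5; second difference 2 = 2a, so a = 1.
Expanding, the m-coefficient is −2ah = -2h; matching it to the data gives h = -5, and then k = -8.
So g(m) = 1(m + 5)² − 8.
g(0) = 1·5² − 8 = 17.

17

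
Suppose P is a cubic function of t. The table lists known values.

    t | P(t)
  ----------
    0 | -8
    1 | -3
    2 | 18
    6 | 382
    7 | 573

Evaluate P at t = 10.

Write P(t) = at³ + bt² + ct + d; the 5 given values yield a linear system in the 4 coefficients.
Solving, P(t) = t³ + 5t² - t - 8.
Then P(10) = 1482.

1482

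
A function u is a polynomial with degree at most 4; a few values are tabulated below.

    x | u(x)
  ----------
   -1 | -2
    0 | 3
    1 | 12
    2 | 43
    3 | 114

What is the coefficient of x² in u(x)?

2

First differences: 5, 9, 31, 71. Second differences: 4, 22, 40. Third differences: 18, 18.
Level-3 differences are constant, so u has degree 3.
Fitting a degree-3 polynomial gives u(x) = 3x³ + 2x² + 4x + 3.
The coefficient of x² is 2.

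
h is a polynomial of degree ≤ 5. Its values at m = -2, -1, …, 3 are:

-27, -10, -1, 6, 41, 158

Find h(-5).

Write h(m) = am^5 + bm^4 + cm³ + dm² + em + p; the 6 given values yield a linear system in the 6 coefficients.
Solving, the leading coefficient vanishes, and h(m) = m^4 + 3m³ - 2m² + 5m - 1.
Then h(-5) = 174.

174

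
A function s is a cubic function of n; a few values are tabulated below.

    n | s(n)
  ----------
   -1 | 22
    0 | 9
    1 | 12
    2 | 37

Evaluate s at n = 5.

304

Write s(n) = an³ + bn² + cn + d; the 4 given values yield a linear system in the 4 coefficients.
Solving, s(n) = n³ + 8n² - 6n + 9.
Then s(5) = 304.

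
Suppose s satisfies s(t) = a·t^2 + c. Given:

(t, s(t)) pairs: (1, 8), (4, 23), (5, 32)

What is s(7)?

From s(1) = 8 and s(4) = 23: 1a + c = 8 and 16a + c = 23.
Subtracting: 15a = 15, so a = 1; then c = 8 − 1·1 = 7.
So s(t) = 1t² + 7, and s(7) = 56.

56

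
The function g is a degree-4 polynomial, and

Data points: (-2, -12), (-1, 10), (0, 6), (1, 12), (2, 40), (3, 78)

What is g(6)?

First differences: 22, -4, 6, 28, 38. Second differences: -26, 10, 22, 10. Third differences: 36, 12, -12. Fourth differences: -24, -24.
Level-4 differences are constant, so g has degree 4.
Fitting a degree-4 polynomial gives g(n) = -n^4 + 4n³ + 6n² - 3n + 6.
Then g(6) = -228.

-228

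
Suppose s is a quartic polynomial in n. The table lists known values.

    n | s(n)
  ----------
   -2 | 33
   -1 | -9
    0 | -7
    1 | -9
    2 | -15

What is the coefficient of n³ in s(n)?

Write s(n) = an^4 + bn³ + cn² + dn + e; the 5 given values yield a linear system in the 5 coefficients.
Solving, s(n) = 2n^4 - 4n³ - 4n² + 4n - 7.
The coefficient of n³ is -4.

-4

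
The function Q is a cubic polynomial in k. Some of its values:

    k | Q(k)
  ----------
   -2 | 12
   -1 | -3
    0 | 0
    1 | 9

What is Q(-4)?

144

Write Q(k) = ak³ + bk² + ck + d; the 4 given values yield a linear system in the 4 coefficients.
Solving, Q(k) = -2k³ + 3k² + 8k.
Then Q(-4) = 144.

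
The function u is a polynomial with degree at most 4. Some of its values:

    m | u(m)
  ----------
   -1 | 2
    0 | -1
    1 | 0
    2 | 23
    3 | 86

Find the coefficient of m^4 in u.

0

Write u(m) = am^4 + bm³ + cm² + dm + e; the 5 given values yield a linear system in the 5 coefficients.
Solving, the leading coefficient vanishes, and u(m) = 3m³ + 2m² - 4m - 1.
The coefficient of m^4 is 0.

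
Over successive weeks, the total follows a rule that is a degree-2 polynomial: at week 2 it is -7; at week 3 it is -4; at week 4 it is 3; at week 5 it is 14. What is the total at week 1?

-6

Write the value at m as s(m).
First differences: 3, 7, 11. Second differences: 4, 4.
Level-2 differences are constant, so s has degree 2.
Fitting a degree-2 polynomial gives s(m) = 2m² - 7m - 1.
Then s(1) = -6.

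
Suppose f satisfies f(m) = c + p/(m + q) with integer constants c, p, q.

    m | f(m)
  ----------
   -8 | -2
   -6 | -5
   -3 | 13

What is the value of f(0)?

4

(f(m) − c)(m + q) = p for each data point; the three points give a linear system in c and q, then p follows.
Solving: c = 1, q = 4, p = 12, so f(m) = 1 + 12/(m + 4).
Then f(0) = 1 + 12/4 = 4.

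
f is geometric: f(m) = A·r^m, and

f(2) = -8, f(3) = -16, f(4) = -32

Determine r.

Consecutive ratio: -16/(-8) = 2, and -32/(-16) = 2, so r = 2.
Then A·2^2 = -8 gives A = -2, and f(m) = -2·2^m.

2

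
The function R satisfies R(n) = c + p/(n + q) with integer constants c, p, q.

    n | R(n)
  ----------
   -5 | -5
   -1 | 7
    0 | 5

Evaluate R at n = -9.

-1

(R(n) − c)(n + q) = p for each data point; the three points give a linear system in c and q, then p follows.
Solving: c = 1, q = 3, p = 12, so R(n) = 1 + 12/(n + 3).
Then R(-9) = 1 + 12/(-6) = -1.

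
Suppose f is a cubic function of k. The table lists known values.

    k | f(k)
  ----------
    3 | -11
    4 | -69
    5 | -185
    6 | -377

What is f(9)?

Write f(k) = ak³ + bk² + ck + d; the 4 given values yield a linear system in the 4 coefficients.
Solving, f(k) = -3k³ + 7k² + 4k - 5.
Then f(9) = -1589.

-1589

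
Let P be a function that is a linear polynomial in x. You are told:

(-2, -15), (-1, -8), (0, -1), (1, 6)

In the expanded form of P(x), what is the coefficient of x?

Write P(x) = ax + b; the 4 given values yield a linear system in the 2 coefficients.
Solving, P(x) = 7x - 1.
The coefficient of x is 7.

7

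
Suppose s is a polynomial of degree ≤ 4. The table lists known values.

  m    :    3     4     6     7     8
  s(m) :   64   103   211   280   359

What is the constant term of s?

7

Write s(m) = am^4 + bm³ + cm² + dm + e; the 5 given values yield a linear system in the 5 coefficients.
Solving, the top 2 coefficients vanish, and s(m) = 5m² + 4m + 7.
The constant term is s(0) = 7.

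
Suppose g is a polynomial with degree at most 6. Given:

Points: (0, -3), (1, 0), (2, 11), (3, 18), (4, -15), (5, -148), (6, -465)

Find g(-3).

-204

Write g(m) = am^6 + bm^5 + cm^4 + dm³ + em² + pm + q; the 7 given values yield a linear system in the 7 coefficients.
Solving, the top 2 coefficients vanish, and g(m) = -m^4 + 4m³ - m² + m - 3.
Then g(-3) = -204.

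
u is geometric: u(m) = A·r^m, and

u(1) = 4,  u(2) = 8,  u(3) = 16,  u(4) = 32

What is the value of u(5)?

Consecutive ratio: 8/4 = 2, and 16/8 = 2, so r = 2.
Then A·2^1 = 4 gives A = 2, and u(m) = 2·2^m.
u(5) = 2·2^5 = 64.

64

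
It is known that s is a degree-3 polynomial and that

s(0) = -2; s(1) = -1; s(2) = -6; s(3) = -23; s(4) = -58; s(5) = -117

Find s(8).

-498

First differences: 1, -5, -17, -35, -59. Second differences: -6, -12, -18, -24. Third differences: -6, -6, -6.
Level-3 differences are constant, so s has degree 3.
Fitting a degree-3 polynomial gives s(t) = -t³ + 2t - 2.
Then s(8) = -498.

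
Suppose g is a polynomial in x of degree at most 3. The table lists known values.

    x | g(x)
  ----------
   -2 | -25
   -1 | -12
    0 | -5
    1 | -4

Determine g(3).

-20

Write g(x) = ax³ + bx² + cx + d; the 4 given values yield a linear system in the 4 coefficients.
Solving, the leading coefficient vanishes, and g(x) = -3x² + 4x - 5.
Then g(3) = -20.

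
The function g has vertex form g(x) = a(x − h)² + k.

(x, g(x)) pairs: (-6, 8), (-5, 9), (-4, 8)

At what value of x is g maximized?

-5

First differences 1, -1; second difference -2 = 2a, so a = -1.
Expanding, the x-coefficient is −2ah = 2h; matching it to the data gives h = -5, and then k = 9.
So g(x) = -1(x + 5)² + 9.
Hence h = -5.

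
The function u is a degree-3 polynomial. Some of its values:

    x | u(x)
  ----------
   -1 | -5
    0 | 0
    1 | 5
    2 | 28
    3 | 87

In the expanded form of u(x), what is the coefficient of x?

2

First differences: 5, 5, 23, 59. Second differences: 0, 18, 36. Third differences: 18, 18.
Level-3 differences are constant, so u has degree 3.
Fitting a degree-3 polynomial gives u(x) = 3x³ + 2x.
The coefficient of x is 2.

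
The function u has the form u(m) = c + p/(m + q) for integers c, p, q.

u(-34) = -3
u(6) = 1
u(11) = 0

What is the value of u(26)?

(u(m) − c)(m + q) = p for each data point; the three points give a linear system in c and q, then p follows.
Solving: c = -2, q = 4, p = 30, so u(m) = -2 + 30/(m + 4).
Then u(26) = -2 + 30/30 = -1.

-1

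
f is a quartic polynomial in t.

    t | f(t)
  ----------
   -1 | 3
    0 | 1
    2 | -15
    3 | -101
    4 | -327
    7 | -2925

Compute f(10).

Write f(t) = at^4 + bt³ + ct² + dt + e; the 6 given values yield a linear system in the 5 coefficients.
Solving, f(t) = -t^4 - 2t³ + 3t² + 2t + 1.
Then f(10) = -11679.

-11679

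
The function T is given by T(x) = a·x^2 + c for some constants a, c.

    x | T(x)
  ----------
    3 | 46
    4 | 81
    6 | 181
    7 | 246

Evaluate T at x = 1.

From T(3) = 46 and T(4) = 81: 9a + c = 46 and 16a + c = 81.
Subtracting: 7a = 35, so a = 5; then c = 46 − 5·9 = 1.
So T(x) = 5x² + 1, and T(1) = 6.

6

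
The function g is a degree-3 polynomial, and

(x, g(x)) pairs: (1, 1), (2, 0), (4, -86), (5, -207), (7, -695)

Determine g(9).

Write g(x) = ax³ + bx² + cx + d; the 5 given values yield a linear system in the 4 coefficients.
Solving, g(x) = -3x³ + 7x² - x - 2.
Then g(9) = -1631.

-1631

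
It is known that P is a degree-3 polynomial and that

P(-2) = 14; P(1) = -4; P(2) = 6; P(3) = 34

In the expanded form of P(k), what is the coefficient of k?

Write P(k) = ak³ + bk² + ck + d; the 4 given values yield a linear system in the 4 coefficients.
Solving, P(k) = k³ + 3k² - 6k - 2.
The coefficient of k is -6.

-6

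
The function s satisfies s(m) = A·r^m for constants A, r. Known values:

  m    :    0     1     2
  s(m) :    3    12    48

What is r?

Consecutive ratio: 12/3 = 4, and 48/12 = 4, so r = 4.
Then A·4^0 = 3 gives A = 3, and s(m) = 3·4^m.

4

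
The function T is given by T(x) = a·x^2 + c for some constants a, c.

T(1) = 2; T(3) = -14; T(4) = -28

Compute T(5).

From T(1) = 2 and T(3) = -14: 1a + c = 2 and 9a + c = -14.
Subtracting: 8a = -16, so a = -2; then c = 2 − (-2)·1 = 4.
So T(x) = -2x² + 4, and T(5) = -46.

-46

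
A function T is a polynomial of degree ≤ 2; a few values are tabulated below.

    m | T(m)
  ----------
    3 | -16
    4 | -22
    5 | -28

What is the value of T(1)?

Write T(m) = am² + bm + c; the 3 given values yield a linear system in the 3 coefficients.
Solving, the leading coefficient vanishes, and T(m) = -6m + 2.
Then T(1) = -4.

-4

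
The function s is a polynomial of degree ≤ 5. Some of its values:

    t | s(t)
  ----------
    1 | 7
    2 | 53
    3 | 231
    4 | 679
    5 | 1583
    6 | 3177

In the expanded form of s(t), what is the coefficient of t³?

Write s(t) = at^5 + bt^4 + ct³ + dt² + et + p; the 6 given values yield a linear system in the 6 coefficients.
Solving, the leading coefficient vanishes, and s(t) = 2t^4 + 3t³ - 2t² + t + 3.
The coefficient of t³ is 3.

3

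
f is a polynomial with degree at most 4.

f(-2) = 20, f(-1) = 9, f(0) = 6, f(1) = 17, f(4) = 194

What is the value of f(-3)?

Write f(n) = an^4 + bn³ + cn² + dn + e; the 5 given values yield a linear system in the 5 coefficients.
Solving, the leading coefficient vanishes, and f(n) = n³ + 7n² + 3n + 6.
Then f(-3) = 33.

33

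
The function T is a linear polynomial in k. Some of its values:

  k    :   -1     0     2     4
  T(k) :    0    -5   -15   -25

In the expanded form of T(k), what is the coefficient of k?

Write T(k) = ak + b; the 4 given values yield a linear system in the 2 coefficients.
Solving, T(k) = -5k - 5.
The coefficient of k is -5.

-5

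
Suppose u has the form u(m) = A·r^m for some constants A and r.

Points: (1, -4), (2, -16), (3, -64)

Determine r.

4

Consecutive ratio: -16/(-4) = 4, and -64/(-16) = 4, so r = 4.
Then A·4^1 = -4 gives A = -1, and u(m) = -1·4^m.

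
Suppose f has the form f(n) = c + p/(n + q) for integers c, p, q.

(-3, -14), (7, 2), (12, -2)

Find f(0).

(f(n) − c)(n + q) = p for each data point; the three points give a linear system in c and q, then p follows.
Solving: c = -6, q = -2, p = 40, so f(n) = -6 + 40/(n − 2).
Then f(0) = -6 + 40/(-2) = -26.

-26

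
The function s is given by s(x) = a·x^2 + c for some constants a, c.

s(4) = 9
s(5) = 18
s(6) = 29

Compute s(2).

-3

From s(4) = 9 and s(5) = 18: 16a + c = 9 and 25a + c = 18.
Subtracting: 9a = 9, so a = 1; then c = 9 − 1·16 = -7.
So s(x) = 1x² − 7, and s(2) = -3.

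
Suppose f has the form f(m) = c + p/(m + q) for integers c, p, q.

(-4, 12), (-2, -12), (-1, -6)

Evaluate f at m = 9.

-1

(f(m) − c)(m + q) = p for each data point; the three points give a linear system in c and q, then p follows.
Solving: c = 0, q = 3, p = -12, so f(m) = -12/(m + 3).
Then f(9) = 0 − 12/12 = -1.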